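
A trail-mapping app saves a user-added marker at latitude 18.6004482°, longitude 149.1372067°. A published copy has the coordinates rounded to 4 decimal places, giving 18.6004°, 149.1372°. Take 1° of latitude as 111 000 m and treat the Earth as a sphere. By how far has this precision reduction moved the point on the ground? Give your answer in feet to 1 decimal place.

17.7 feet

The latitude changed by +0.0000482° and the longitude by +0.0000067°.
N–S: 0.0000482° × 111000 m/° = 5.3502 m.
E–W at 18.6004°: 0.0000067° × 111000 × cos 18.6004° = 0.0000067 × 111000 × 0.9478 ≈ 0.704854 m.
Combined displacement = (5.3502² + 0.704854²)^½ ≈ 5.39643 m.
Converting: 5.39643 m × 3.2808 ft/m ≈ 17.705 ft.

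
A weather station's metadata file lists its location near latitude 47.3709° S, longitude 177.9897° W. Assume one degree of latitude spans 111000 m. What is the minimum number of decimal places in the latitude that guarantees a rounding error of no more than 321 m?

3 decimal places

One degree of latitude covers 111000 m.
N decimal places → at most half a unit in the last place, 0.5 × 10⁻ᴺ° = 111000/2 × 10⁻ᴺ m.
Need 0.5 × 111000 × 10⁻ᴺ ≤ 321 → 10⁻ᴺ ≤ 5.784e-03, so N ≥ 2.24.
At 2 places the error can reach 555 m, but 3 places keeps it to 55.5 m.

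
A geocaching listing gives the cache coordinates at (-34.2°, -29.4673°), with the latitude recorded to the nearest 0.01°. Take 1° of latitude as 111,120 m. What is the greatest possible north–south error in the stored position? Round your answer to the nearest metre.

556 metres

Rounding to 2 decimal places leaves the latitude within ±0.005° of the true value.
North–south distance: 0.005° × 111120 m/° = 555.6 m.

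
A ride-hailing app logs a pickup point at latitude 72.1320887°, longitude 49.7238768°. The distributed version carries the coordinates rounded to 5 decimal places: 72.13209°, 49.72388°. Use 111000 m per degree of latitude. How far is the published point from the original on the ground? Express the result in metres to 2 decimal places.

The latitude changed by -0.0000013° and the longitude by -0.0000032°.
N–S: -0.0000013° × 111000 m/° = -0.1443 m.
E–W at 72.1321°: -0.0000032° × 111000 × cos 72.1321° = -0.0000032 × 111000 × 0.3068 ≈ -0.108984 m.
Combined displacement = (0.1443² + 0.108984²)^½ ≈ 0.180831 m.

0.18 metres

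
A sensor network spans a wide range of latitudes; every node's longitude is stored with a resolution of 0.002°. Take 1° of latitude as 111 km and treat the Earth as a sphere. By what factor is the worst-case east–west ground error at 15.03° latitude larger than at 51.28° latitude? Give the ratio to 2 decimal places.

With a 0.002° grid the true value lies within half a step, ±0.002°/2 = ±0.001°, of the stored one.
Error at 15.03° = 0.001° × 111000 × cos 15.03° ≈ 111 × 0.9658 = 107.2 m.
At 51.28°: 0.001° × 111000 × cos 51.28° = 0.001 × 111000 × 0.6255 ≈ 69.432 m.
The ratio reduces to cos 15.03° / cos 51.28° = 0.9658/0.6255 ≈ 1.5440.

1.54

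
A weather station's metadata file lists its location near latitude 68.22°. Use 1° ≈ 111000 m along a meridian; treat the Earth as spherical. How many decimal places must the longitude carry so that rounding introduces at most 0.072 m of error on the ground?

6 decimal places

At 68.22° one degree of longitude covers 111000 × cos 68.22° ≈ 111000 × 0.3710 ≈ 41185.9 m.
With N decimal places the half-ulp bound is 0.5·10⁻ᴺ°, or 0.5·10⁻ᴺ × 41185.9 m on the ground.
Need 0.5 × 41185.9 × 10⁻ᴺ ≤ 0.072 → 10⁻ᴺ ≤ 3.496e-06, so N ≥ 5.46.
At 5 places the error can reach 0.206 m, but 6 places keeps it to 0.0206 m.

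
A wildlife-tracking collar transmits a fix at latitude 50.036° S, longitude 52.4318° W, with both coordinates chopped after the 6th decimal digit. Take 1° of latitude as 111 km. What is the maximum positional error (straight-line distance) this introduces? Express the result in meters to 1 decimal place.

Truncating at 6 decimal places can drop up to a full unit in the last place, so each coordinate may be off by as much as 1e-06°.
North–south component: 1e-06° × 111000 = 0.111 m.
Longitude error → 1e-06 × 111000 × cos 50.036° = 1e-06 × 111000 × 0.6423 ≈ 0.071296 m.
Worst case both components are at the extreme and orthogonal: √(0.111² + 0.071296²) ≈ 0.131925 m.

0.1 meters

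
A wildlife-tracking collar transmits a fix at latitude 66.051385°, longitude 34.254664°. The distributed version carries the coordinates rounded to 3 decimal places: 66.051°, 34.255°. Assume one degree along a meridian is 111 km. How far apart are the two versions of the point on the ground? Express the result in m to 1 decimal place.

45.3 m

The latitude changed by +0.000385° and the longitude by -0.000336°.
N–S: 0.000385° × 111000 m/° = 42.735 m.
East–west at this latitude: -0.000336° × 111000 × cos 66.051° ≈ -0.000336 × 45057.5 = -15.1393 m.
Hypotenuse of the two orthogonal shifts: √(42.735² + 15.1393²) = 45.3374 m.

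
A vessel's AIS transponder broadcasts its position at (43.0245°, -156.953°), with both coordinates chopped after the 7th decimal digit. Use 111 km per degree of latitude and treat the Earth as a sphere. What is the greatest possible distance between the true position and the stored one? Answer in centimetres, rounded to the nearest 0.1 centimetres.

Truncating at 7 decimal places can drop up to a full unit in the last place, so each coordinate may be off by as much as 1e-07°.
Latitude error → 1e-07 × 111000 = 0.0111 m along the meridian.
E–W at 43.0245°: 1e-07° × 111000 × cos 43.0245° = 1e-07 × 111000 × 0.7311 ≈ 0.00811479 m.
The two errors are perpendicular, so the maximum displacement is √(0.0111² + 0.00811479²) ≈ 0.0137499 m.
That is 0.0137499 m = 1.375 cm.

1.4 centimetres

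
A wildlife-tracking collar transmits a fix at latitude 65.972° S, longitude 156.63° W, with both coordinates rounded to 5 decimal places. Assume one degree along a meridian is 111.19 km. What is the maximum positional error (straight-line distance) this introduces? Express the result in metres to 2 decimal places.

Rounding to 5 decimal places leaves each coordinate within ±5e-06° of the true value.
North–south component: 5e-06° × 111190 = 0.55595 m.
E–W at 65.972°: 5e-06° × 111190 × cos 65.972° = 5e-06 × 111190 × 0.4072 ≈ 0.226373 m.
Combining orthogonally: (0.55595² + 0.226373²)^½ ≈ 0.600271 m.

0.60 metres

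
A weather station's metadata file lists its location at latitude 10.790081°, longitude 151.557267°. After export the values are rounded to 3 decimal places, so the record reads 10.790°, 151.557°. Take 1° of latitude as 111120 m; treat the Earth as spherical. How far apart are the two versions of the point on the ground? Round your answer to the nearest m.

Δlat = 10.790081 − 10.790 = +0.000081°; Δlon = 151.557267 − 151.557 = +0.000267°.
N–S: 0.000081° × 111120 m/° = 9.00072 m.
E–W at 10.79°: 0.000267° × 111120 × cos 10.79° = 0.000267 × 111120 × 0.9823 ≈ 29.1445 m.
Combined displacement = (9.00072² + 29.1445²)^½ ≈ 30.5027 m.

31 m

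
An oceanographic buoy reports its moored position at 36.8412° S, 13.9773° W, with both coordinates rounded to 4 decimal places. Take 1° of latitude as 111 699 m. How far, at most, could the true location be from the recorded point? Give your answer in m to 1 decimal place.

Rounding to 4 decimal places leaves each coordinate within ±5e-05° of the true value.
N–S: 5e-05° × 111699 m/° = 5.58495 m.
East–west component at 36.8412°: 5e-05° × 111699 × cos 36.8412° ≈ 5e-05 × 89392.8 ≈ 4.46964 m.
The two errors are perpendicular, so the maximum displacement is √(5.58495² + 4.46964²) ≈ 7.15327 m.

7.2 m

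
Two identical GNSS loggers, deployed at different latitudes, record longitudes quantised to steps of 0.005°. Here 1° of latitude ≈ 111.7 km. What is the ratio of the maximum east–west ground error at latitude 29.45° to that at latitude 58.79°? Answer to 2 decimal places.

1.68

With a 0.005° grid the true value lies within half a step, ±0.005°/2 = ±0.0025°, of the stored one.
At 29.45°: 0.0025° × 111700 × cos 29.45° = 0.0025 × 111700 × 0.8708 ≈ 243.17 m.
Error at 58.79° = 0.0025° × 111700 × cos 58.79° ≈ 279.25 × 0.5182 = 144.7 m.
The ratio reduces to cos 29.45° / cos 58.79° = 0.8708/0.5182 ≈ 1.6805.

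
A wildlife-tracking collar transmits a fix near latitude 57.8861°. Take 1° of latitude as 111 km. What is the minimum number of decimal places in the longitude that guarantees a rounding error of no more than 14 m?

4

At 57.8861° one degree of longitude covers 111000 × cos 57.8861° ≈ 111000 × 0.5316 ≈ 59008.1 m.
N decimal places → at most half a unit in the last place, 0.5 × 10⁻ᴺ° = 59008.1/2 × 10⁻ᴺ m.
Need 0.5 × 59008.1 × 10⁻ᴺ ≤ 14 → 10⁻ᴺ ≤ 4.745e-04, so N ≥ 3.32.
So 4 decimal places suffice (2.95 m); 3 would allow up to 29.5 m.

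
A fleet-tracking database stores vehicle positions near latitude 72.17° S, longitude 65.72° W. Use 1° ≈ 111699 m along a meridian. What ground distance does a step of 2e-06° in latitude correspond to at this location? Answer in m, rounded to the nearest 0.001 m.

0.223 m

Along a meridian 2e-06° is 2e-06 × 111699 = 0.223398 m.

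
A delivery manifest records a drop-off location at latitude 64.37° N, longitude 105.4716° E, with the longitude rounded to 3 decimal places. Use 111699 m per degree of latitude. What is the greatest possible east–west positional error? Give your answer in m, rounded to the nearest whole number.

24 m

Rounding to 3 decimal places leaves the longitude within ±0.0005° of the true value.
At latitude 64.37° a degree of longitude spans 111699 m × cos 64.37° = 111699 × 0.4326 ≈ 48316.3 m.
East–west error: 0.0005° × 48316.3 m/° ≈ 24.1581 m.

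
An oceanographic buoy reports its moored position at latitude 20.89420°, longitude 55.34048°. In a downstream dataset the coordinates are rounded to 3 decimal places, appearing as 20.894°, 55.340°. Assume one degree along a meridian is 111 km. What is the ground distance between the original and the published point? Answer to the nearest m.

55 m

The latitude changed by +0.00020° and the longitude by +0.00048°.
N–S: 0.00020° × 111000 m/° = 22.2 m.
E–W at 20.894°: 0.00048° × 111000 × cos 20.894° = 0.00048 × 111000 × 0.9342 ≈ 49.7764 m.
Distance: √(22.2² + 49.7764²) ≈ 54.5026 m.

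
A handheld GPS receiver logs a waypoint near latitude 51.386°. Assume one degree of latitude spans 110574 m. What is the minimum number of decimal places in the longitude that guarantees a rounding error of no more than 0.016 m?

At 51.386° one degree of longitude covers 110574 × cos 51.386° ≈ 110574 × 0.6241 ≈ 69006 m.
Rounding to N decimal places gives at most 0.5 × 10⁻ᴺ degrees of error, i.e. 0.5 × 10⁻ᴺ × 69006 m.
Setting 34503 × 10⁻ᴺ ≤ 0.016 gives 10ᴺ ≥ 2.156e+06, i.e. N ≥ 6.33.
So 7 decimal places suffice (0.00345 m); 6 would allow up to 0.0345 m.

7 decimal places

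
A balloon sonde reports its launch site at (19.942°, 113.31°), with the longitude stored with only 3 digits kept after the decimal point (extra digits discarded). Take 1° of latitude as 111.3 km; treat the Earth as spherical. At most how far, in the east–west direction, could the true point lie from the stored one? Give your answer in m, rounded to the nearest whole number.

Truncating at 3 decimal places can drop up to a full unit in the last place, so the longitude may be off by as much as 0.001°.
Parallels shrink by cos φ, so at 19.942° a degree of longitude is 111300 × 0.9400 ≈ 104626 m.
So at most 0.001° × 104626 ≈ 104.626 m east–west.

105 m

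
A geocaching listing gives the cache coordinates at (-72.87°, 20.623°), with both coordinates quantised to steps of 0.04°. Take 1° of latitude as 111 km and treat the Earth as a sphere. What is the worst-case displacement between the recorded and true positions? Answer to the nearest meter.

With a 0.04° grid the true value lies within half a step, ±0.04°/2 = ±0.02°, of the stored one.
North–south component: 0.02° × 111000 = 2220 m.
East–west component at 72.87°: 0.02° × 111000 × cos 72.87° ≈ 0.02 × 32694 ≈ 653.88 m.
Combining orthogonally: (2220² + 653.88²)^½ ≈ 2314.29 m.

2314 meters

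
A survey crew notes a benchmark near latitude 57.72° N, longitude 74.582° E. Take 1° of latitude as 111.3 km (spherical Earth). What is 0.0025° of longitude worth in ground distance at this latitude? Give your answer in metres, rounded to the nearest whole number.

One degree of longitude here spans 111300 × cos 57.72° = 111300 × 0.5341 ≈ 59440.6 m; 0.0025° of that is 148.601 m.

149 metres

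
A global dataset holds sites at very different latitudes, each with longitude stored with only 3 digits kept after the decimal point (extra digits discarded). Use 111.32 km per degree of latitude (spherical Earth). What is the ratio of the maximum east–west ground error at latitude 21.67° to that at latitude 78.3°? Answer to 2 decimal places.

Truncating at 3 decimal places can drop up to a full unit in the last place, so the longitude may be off by as much as 0.001°.
Error at 21.67° = 0.001° × 111320 × cos 21.67° ≈ 111.32 × 0.9293 = 103.45 m.
Error at 78.3° = 0.001° × 111320 × cos 78.3° ≈ 111.32 × 0.2028 = 22.574 m.
The ratio reduces to cos 21.67° / cos 78.3° = 0.9293/0.2028 ≈ 4.5828.

4.58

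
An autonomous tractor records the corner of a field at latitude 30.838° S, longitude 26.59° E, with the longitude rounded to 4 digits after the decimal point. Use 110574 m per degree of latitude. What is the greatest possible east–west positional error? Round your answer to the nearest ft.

Rounding to 4 decimal places leaves the longitude within ±5e-05° of the true value.
Parallels shrink by cos φ, so at 30.838° a degree of longitude is 110574 × 0.8586 ≈ 94941.1 m.
So at most 5e-05° × 94941.1 ≈ 4.74705 m east–west.
In feet: 4.74705 m ÷ 0.3048 ≈ 15.574 ft.

16 ft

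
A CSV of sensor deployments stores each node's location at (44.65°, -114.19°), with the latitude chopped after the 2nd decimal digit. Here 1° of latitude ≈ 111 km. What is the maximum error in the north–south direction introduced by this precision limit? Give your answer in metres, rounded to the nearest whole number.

Truncating at 2 decimal places can drop up to a full unit in the last place, so the latitude may be off by as much as 0.01°.
So the N–S error is at most 0.01 × 111000 = 1110 m.

1110 metres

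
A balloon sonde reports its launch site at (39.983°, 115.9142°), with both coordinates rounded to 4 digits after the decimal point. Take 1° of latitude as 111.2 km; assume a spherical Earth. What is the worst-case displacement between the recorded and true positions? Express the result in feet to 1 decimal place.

Rounding to 4 decimal places leaves each coordinate within ±5e-05° of the true value.
North–south component: 5e-05° × 111200 = 5.56 m.
East–west component at 39.983°: 5e-05° × 111200 × cos 39.983° ≈ 5e-05 × 85205.3 ≈ 4.26027 m.
Combining orthogonally: (5.56² + 4.26027²)^½ ≈ 7.00453 m.
Converting: 7.00453 m × 3.2808 ft/m ≈ 22.981 ft.

23.0 feet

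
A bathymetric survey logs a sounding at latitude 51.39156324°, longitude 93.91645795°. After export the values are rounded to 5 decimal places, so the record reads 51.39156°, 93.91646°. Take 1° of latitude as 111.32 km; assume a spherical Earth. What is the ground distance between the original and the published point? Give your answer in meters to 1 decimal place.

0.4 meters

The latitude changed by +0.00000324° and the longitude by -0.00000205°.
North–south shift: 0.00000324 × 111320 = 0.360677 m.
E–W at 51.3916°: -0.00000205° × 111320 × cos 51.3916° = -0.00000205 × 111320 × 0.6240 ≈ -0.142399 m.
Hypotenuse of the two orthogonal shifts: √(0.360677² + 0.142399²) = 0.38777 m.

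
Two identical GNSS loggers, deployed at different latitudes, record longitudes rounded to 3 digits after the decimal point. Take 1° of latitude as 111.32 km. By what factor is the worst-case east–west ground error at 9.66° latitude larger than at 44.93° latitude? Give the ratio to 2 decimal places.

1.39

Rounding to 3 decimal places leaves the longitude within ±0.0005° of the true value.
At 9.66°: 0.0005° × 111320 × cos 9.66° = 0.0005 × 111320 × 0.9858 ≈ 54.871 m.
At 44.93°: 0.0005° × 111320 × cos 44.93° = 0.0005 × 111320 × 0.7080 ≈ 39.406 m.
The ratio reduces to cos 9.66° / cos 44.93° = 0.9858/0.7080 ≈ 1.3925.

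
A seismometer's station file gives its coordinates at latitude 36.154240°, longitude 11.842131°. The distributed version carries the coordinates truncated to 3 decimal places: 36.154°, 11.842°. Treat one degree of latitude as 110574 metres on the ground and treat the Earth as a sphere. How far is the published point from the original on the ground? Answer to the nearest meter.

29 meters

The latitude changed by +0.000240° and the longitude by +0.000131°.
North–south shift: 0.000240 × 110574 = 26.5378 m.
E–W at 36.154°: 0.000131° × 110574 × cos 36.154° = 0.000131 × 110574 × 0.8074 ≈ 11.6958 m.
Distance: √(26.5378² + 11.6958²) ≈ 29.0008 m.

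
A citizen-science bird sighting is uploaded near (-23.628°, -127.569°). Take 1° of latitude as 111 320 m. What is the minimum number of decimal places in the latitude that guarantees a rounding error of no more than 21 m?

4

One degree of latitude covers 111320 m.
With N decimal places the half-ulp bound is 0.5·10⁻ᴺ°, or 0.5·10⁻ᴺ × 111320 m on the ground.
Need 0.5 × 111320 × 10⁻ᴺ ≤ 21 → 10⁻ᴺ ≤ 3.773e-04, so N ≥ 3.42.
At 3 places the error can reach 55.7 m, but 4 places keeps it to 5.57 m.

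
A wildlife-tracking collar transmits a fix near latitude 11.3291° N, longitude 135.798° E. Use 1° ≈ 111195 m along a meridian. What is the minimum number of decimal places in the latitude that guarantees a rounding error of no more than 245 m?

3

One degree of latitude covers 111195 m.
Rounding to N decimal places gives at most 0.5 × 10⁻ᴺ degrees of error, i.e. 0.5 × 10⁻ᴺ × 111195 m.
Setting 55597.5 × 10⁻ᴺ ≤ 245 gives 10ᴺ ≥ 226.9, i.e. N ≥ 2.36.
At 2 places the error can reach 556 m, but 3 places keeps it to 55.6 m.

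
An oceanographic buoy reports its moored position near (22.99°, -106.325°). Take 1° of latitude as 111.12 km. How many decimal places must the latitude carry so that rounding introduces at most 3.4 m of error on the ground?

One degree of latitude covers 111120 m.
Rounding to N decimal places gives at most 0.5 × 10⁻ᴺ degrees of error, i.e. 0.5 × 10⁻ᴺ × 111120 m.
Need 0.5 × 111120 × 10⁻ᴺ ≤ 3.4 → 10⁻ᴺ ≤ 6.120e-05, so N ≥ 4.21.
So 5 decimal places suffice (0.556 m); 4 would allow up to 5.56 m.

5 decimal places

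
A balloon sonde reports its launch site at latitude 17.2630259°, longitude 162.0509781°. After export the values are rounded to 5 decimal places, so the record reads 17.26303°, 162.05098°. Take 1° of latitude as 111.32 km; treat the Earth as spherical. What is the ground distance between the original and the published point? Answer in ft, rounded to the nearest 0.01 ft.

Δlat = 17.2630259 − 17.26303 = -0.0000041°; Δlon = 162.0509781 − 162.05098 = -0.0000019°.
N–S: -0.0000041° × 111320 m/° = -0.456412 m.
East–west at this latitude: -0.0000019° × 111320 × cos 17.263° ≈ -0.0000019 × 106305 = -0.20198 m.
Hypotenuse of the two orthogonal shifts: √(0.456412² + 0.20198²) = 0.499107 m.
In feet: 0.499107 m ÷ 0.3048 ≈ 1.6375 ft.

1.64 ft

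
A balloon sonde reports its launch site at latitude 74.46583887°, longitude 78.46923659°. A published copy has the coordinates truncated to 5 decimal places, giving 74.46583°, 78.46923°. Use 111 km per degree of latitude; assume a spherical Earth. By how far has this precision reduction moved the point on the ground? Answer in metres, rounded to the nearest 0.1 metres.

Δlat = 74.46583887 − 74.46583 = +0.00000887°; Δlon = 78.46923659 − 78.46923 = +0.00000659°.
N–S: 0.00000887° × 111000 m/° = 0.98457 m.
East–west at this latitude: 0.00000659° × 111000 × cos 74.4658° ≈ 0.00000659 × 29727.2 = 0.195903 m.
Distance: √(0.98457² + 0.195903²) ≈ 1.00387 m.

1.0 metres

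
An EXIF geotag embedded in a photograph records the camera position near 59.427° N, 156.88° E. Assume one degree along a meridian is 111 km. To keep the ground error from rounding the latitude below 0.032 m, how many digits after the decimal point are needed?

7

One degree of latitude covers 111000 m.
N decimal places → at most half a unit in the last place, 0.5 × 10⁻ᴺ° = 111000/2 × 10⁻ᴺ m.
Setting 55500 × 10⁻ᴺ ≤ 0.032 gives 10ᴺ ≥ 1.734e+06, i.e. N ≥ 6.24.
So 7 decimal places suffice (0.00555 m); 6 would allow up to 0.0555 m.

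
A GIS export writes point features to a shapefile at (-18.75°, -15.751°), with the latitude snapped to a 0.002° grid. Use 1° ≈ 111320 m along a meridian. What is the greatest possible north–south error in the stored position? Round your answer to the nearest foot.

365 feet

With a 0.002° grid the true value lies within half a step, ±0.002°/2 = ±0.001°, of the stored one.
So the N–S error is at most 0.001 × 111320 = 111.32 m.
In feet: 111.32 m ÷ 0.3048 ≈ 365.22 ft.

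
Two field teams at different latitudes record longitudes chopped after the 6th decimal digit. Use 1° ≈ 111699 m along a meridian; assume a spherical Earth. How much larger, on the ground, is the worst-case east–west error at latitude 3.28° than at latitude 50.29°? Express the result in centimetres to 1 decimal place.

Truncating at 6 decimal places can drop up to a full unit in the last place, so the longitude may be off by as much as 1e-06°.
Error at 3.28° = 1e-06° × 111699 × cos 3.28° ≈ 0.1117 × 0.9984 = 0.11152 m.
Error at 50.29° = 1e-06° × 111699 × cos 50.29° ≈ 0.1117 × 0.6389 = 0.071365 m.
Difference: 0.11152 − 0.071365 = 0.040151 m.
That is 0.0401513 m = 4.0151 cm.

4.0 centimetres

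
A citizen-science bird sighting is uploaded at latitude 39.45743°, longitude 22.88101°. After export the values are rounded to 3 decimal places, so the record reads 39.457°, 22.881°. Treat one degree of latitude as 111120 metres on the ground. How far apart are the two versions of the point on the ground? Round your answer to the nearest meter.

48 meters

Δlat = 39.45743 − 39.457 = +0.00043°; Δlon = 22.88101 − 22.881 = +0.00001°.
North–south shift: 0.00043 × 111120 = 47.7816 m.
East–west at this latitude: 0.00001° × 111120 × cos 39.457° ≈ 0.00001 × 85795.9 = 0.857959 m.
Hypotenuse of the two orthogonal shifts: √(47.7816² + 0.857959²) = 47.7893 m.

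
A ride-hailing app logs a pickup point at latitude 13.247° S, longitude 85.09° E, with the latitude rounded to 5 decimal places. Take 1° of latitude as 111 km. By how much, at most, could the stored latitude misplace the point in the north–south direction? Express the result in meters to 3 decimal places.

Rounding to 5 decimal places leaves the latitude within ±5e-06° of the true value.
So the N–S error is at most 5e-06 × 111000 = 0.555 m.

0.555 meters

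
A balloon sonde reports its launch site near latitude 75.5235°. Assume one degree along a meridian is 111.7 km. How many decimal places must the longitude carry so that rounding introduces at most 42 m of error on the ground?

At 75.5235° one degree of longitude covers 111700 × cos 75.5235° ≈ 111700 × 0.2500 ≈ 27923.1 m.
Rounding to N decimal places gives at most 0.5 × 10⁻ᴺ degrees of error, i.e. 0.5 × 10⁻ᴺ × 27923.1 m.
Need 0.5 × 27923.1 × 10⁻ᴺ ≤ 42 → 10⁻ᴺ ≤ 3.008e-03, so N ≥ 2.52.
N = 2 would give 140 m (too coarse); N = 3 gives 14 m ≤ 42 m.

3 decimal places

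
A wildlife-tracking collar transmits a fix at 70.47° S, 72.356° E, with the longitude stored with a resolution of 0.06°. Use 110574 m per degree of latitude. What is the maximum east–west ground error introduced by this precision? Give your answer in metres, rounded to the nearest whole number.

1109 metres

With a 0.06° grid the true value lies within half a step, ±0.06°/2 = ±0.03°, of the stored one.
At latitude 70.47° a degree of longitude spans 110574 m × cos 70.47° = 110574 × 0.3343 ≈ 36964.9 m.
Maximum E–W displacement: 0.03 × 36964.9 = 1108.95 m.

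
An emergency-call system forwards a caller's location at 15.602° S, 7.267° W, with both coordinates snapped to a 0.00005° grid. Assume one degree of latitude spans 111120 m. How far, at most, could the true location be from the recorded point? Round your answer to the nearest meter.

With a 0.00005° grid the true value lies within half a step, ±0.00005°/2 = ±2.5e-05°, of the stored one.
North–south component: 2.5e-05° × 111120 = 2.778 m.
Longitude error → 2.5e-05 × 111120 × cos 15.602° = 2.5e-05 × 111120 × 0.9632 ≈ 2.67564 m.
Combining orthogonally: (2.778² + 2.67564²)^½ ≈ 3.85698 m.

4 meters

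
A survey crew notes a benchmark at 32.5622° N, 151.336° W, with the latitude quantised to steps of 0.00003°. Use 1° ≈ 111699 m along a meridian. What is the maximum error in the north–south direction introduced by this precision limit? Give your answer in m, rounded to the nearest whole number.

With a 0.00003° grid the true value lies within half a step, ±0.00003°/2 = ±1.5e-05°, of the stored one.
So the N–S error is at most 1.5e-05 × 111699 = 1.67549 m.

2 m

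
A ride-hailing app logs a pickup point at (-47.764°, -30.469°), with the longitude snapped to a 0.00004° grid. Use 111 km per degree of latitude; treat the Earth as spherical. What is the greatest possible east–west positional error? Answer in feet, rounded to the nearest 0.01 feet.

With a 0.00004° grid the true value lies within half a step, ±0.00004°/2 = ±2e-05°, of the stored one.
Parallels shrink by cos φ, so at 47.764° a degree of longitude is 111000 × 0.6722 ≈ 74612.6 m.
So at most 2e-05° × 74612.6 ≈ 1.49225 m east–west.
Converting: 1.49225 m × 3.2808 ft/m ≈ 4.8958 ft.

4.90 feet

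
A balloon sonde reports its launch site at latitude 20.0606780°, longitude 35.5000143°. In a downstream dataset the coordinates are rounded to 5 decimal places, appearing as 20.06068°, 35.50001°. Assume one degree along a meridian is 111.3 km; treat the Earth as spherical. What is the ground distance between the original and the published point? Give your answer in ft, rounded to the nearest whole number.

2 ft

The latitude changed by -0.0000020° and the longitude by +0.0000043°.
North–south shift: -0.0000020 × 111300 = -0.2226 m.
E–W at 20.0607°: 0.0000043° × 111300 × cos 20.0607° = 0.0000043 × 111300 × 0.9393 ≈ 0.449554 m.
Hypotenuse of the two orthogonal shifts: √(0.2226² + 0.449554²) = 0.501647 m.
Converting: 0.501647 m × 3.2808 ft/m ≈ 1.6458 ft.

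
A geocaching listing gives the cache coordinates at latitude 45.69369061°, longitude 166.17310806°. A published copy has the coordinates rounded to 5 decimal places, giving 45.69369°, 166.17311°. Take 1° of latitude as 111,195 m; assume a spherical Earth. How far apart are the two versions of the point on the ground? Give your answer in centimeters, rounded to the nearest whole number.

17 centimeters

Δlat = 45.69369061 − 45.69369 = +0.00000061°; Δlon = 166.17310806 − 166.17311 = -0.00000194°.
N–S: 0.00000061° × 111195 m/° = 0.067829 m.
East–west at this latitude: -0.00000194° × 111195 × cos 45.6937° ≈ -0.00000194 × 77669.1 = -0.150678 m.
Distance: √(0.067829² + 0.150678²) ≈ 0.165241 m.
That is 0.165241 m = 16.524 cm.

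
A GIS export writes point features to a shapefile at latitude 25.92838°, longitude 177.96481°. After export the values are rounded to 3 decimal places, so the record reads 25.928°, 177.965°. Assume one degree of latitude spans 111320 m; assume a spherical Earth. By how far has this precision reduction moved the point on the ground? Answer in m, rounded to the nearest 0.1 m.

Δlat = 25.92838 − 25.928 = +0.00038°; Δlon = 177.96481 − 177.965 = -0.00019°.
North–south shift: 0.00038 × 111320 = 42.3016 m.
East–west at this latitude: -0.00019° × 111320 × cos 25.928° ≈ -0.00019 × 100115 = -19.0218 m.
Hypotenuse of the two orthogonal shifts: √(42.3016² + 19.0218²) = 46.3816 m.

46.4 m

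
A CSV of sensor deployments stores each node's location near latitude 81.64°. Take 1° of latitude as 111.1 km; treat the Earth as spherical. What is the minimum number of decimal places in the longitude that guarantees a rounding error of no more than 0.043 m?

6

At 81.64° one degree of longitude covers 111100 × cos 81.64° ≈ 111100 × 0.1454 ≈ 16153.1 m.
Rounding to N decimal places gives at most 0.5 × 10⁻ᴺ degrees of error, i.e. 0.5 × 10⁻ᴺ × 16153.1 m.
Setting 8076.55 × 10⁻ᴺ ≤ 0.043 gives 10ᴺ ≥ 1.878e+05, i.e. N ≥ 5.27.
So 6 decimal places suffice (0.00808 m); 5 would allow up to 0.0808 m.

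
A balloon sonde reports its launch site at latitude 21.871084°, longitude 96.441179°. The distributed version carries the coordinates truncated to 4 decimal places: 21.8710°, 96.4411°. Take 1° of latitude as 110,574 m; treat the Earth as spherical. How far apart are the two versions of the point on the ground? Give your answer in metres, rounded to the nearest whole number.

Δlat = 21.871084 − 21.8710 = +0.000084°; Δlon = 96.441179 − 96.4411 = +0.000079°.
North–south shift: 0.000084 × 110574 = 9.28822 m.
East–west at this latitude: 0.000079° × 110574 × cos 21.871° ≈ 0.000079 × 102615 = 8.10662 m.
Distance: √(9.28822² + 8.10662²) ≈ 12.3284 m.

12 metres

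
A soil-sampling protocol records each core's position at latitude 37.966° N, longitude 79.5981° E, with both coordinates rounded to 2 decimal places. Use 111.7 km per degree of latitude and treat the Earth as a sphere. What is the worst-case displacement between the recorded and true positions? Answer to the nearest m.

711 m

Rounding to 2 decimal places leaves each coordinate within ±0.005° of the true value.
Latitude error → 0.005 × 111700 = 558.5 m along the meridian.
East–west component at 37.966°: 0.005° × 111700 × cos 37.966° ≈ 0.005 × 88061.6 ≈ 440.308 m.
The two errors are perpendicular, so the maximum displacement is √(558.5² + 440.308²) ≈ 711.192 m.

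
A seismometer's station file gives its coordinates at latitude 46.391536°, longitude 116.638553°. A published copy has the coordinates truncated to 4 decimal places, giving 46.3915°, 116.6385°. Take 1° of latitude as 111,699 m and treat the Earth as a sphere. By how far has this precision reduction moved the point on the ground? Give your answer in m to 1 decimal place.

The latitude changed by +0.000036° and the longitude by +0.000053°.
N–S: 0.000036° × 111699 m/° = 4.02116 m.
E–W at 46.3915°: 0.000053° × 111699 × cos 46.3915° = 0.000053 × 111699 × 0.6897 ≈ 4.08322 m.
Hypotenuse of the two orthogonal shifts: √(4.02116² + 4.08322²) = 5.73083 m.

5.7 m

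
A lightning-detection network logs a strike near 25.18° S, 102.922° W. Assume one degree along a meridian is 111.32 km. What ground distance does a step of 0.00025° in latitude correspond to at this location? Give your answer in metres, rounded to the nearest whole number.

0.00025° × 111320 m/° = 27.83 m.

28 metres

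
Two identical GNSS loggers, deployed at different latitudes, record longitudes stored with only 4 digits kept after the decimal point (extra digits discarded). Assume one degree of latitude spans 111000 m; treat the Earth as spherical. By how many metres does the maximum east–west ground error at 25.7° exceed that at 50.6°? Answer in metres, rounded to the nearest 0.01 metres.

2.96 metres

Truncating at 4 decimal places can drop up to a full unit in the last place, so the longitude may be off by as much as 0.0001°.
At 25.7°: 0.0001° × 111000 × cos 25.7° = 0.0001 × 111000 × 0.9011 ≈ 10.002 m.
Error at 50.6° = 0.0001° × 111000 × cos 50.6° ≈ 11.1 × 0.6347 = 7.0455 m.
Difference: 10.002 − 7.0455 = 2.9564 m.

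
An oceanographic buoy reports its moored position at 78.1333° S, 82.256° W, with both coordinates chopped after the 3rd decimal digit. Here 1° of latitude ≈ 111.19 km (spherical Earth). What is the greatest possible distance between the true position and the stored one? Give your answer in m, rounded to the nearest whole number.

114 m

Truncating at 3 decimal places can drop up to a full unit in the last place, so each coordinate may be off by as much as 0.001°.
North–south component: 0.001° × 111190 = 111.19 m.
E–W at 78.1333°: 0.001° × 111190 × cos 78.1333° = 0.001 × 111190 × 0.2056 ≈ 22.8646 m.
Worst case both components are at the extreme and orthogonal: √(111.19² + 22.8646²) ≈ 113.517 m.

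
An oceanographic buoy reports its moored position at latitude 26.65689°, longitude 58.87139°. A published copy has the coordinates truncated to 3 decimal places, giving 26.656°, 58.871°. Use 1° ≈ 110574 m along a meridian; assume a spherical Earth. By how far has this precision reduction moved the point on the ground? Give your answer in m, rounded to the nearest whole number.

106 m

Δlat = 26.65689 − 26.656 = +0.00089°; Δlon = 58.87139 − 58.871 = +0.00039°.
N–S: 0.00089° × 110574 m/° = 98.4109 m.
E–W at 26.656°: 0.00039° × 110574 × cos 26.656° = 0.00039 × 110574 × 0.8937 ≈ 38.5405 m.
Combined displacement = (98.4109² + 38.5405²)^½ ≈ 105.689 m.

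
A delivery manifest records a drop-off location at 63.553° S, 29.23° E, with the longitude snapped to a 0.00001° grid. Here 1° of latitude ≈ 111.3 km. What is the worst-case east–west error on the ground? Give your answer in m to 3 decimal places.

With a 0.00001° grid the true value lies within half a step, ±0.00001°/2 = ±5e-06°, of the stored one.
At latitude 63.553° a degree of longitude spans 111300 m × cos 63.553° = 111300 × 0.4454 ≈ 49569.7 m.
East–west error: 5e-06° × 49569.7 m/° ≈ 0.247848 m.

0.248 m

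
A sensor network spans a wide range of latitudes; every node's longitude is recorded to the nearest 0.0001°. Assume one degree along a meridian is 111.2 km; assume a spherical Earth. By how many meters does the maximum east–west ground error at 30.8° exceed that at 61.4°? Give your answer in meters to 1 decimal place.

2.1 meters

Rounding to 4 decimal places leaves the longitude within ±5e-05° of the true value.
Error at 30.8° = 5e-05° × 111200 × cos 30.8° ≈ 5.56 × 0.8590 = 4.7758 m.
Error at 61.4° = 5e-05° × 111200 × cos 61.4° ≈ 5.56 × 0.4787 = 2.6615 m.
So the lower-latitude error exceeds the higher by 4.7758 − 2.6615 = 2.1143 m.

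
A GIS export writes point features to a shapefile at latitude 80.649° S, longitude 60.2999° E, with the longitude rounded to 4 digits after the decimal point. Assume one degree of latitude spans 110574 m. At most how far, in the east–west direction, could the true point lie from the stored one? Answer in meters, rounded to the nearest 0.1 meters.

Rounding to 4 decimal places leaves the longitude within ±5e-05° of the true value.
One degree of longitude at 80.649° is 110574 × cos 80.649° ≈ 110574 × 0.1625 = 17966.3 m.
East–west error: 5e-05° × 17966.3 m/° ≈ 0.898315 m.

0.9 meters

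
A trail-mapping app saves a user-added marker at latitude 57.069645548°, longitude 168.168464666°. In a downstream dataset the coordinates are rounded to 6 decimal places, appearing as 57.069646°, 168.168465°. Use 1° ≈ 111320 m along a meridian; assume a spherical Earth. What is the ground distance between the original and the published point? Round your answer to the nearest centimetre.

The latitude changed by -0.000000452° and the longitude by -0.000000334°.
North–south shift: -0.000000452 × 111320 = -0.0503166 m.
E–W at 57.0696°: -0.000000334° × 111320 × cos 57.0696° = -0.000000334 × 111320 × 0.5436 ≈ -0.0202122 m.
Distance: √(0.0503166² + 0.0202122²) ≈ 0.0542245 m.
That is 0.0542245 m = 5.4225 cm.

5 centimetres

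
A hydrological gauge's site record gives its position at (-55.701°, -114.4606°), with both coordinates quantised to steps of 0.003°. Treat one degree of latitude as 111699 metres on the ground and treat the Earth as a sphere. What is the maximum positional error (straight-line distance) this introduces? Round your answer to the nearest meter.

192 meters

With a 0.003° grid the true value lies within half a step, ±0.003°/2 = ±0.0015°, of the stored one.
North–south component: 0.0015° × 111699 = 167.548 m.
E–W at 55.701°: 0.0015° × 111699 × cos 55.701° = 0.0015 × 111699 × 0.5635 ≈ 94.4155 m.
Worst case both components are at the extreme and orthogonal: √(167.548² + 94.4155²) ≈ 192.32 m.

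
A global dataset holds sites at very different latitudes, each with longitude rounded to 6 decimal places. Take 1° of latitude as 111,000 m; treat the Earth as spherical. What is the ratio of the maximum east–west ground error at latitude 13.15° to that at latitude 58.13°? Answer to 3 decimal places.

Rounding to 6 decimal places leaves the longitude within ±5e-07° of the true value.
At 13.15°: 5e-07° × 111000 × cos 13.15° = 5e-07 × 111000 × 0.9738 ≈ 0.054045 m.
Error at 58.13° = 5e-07° × 111000 × cos 58.13° ≈ 0.0555 × 0.5280 = 0.029304 m.
The ratio reduces to cos 13.15° / cos 58.13° = 0.9738/0.5280 ≈ 1.8443.

1.844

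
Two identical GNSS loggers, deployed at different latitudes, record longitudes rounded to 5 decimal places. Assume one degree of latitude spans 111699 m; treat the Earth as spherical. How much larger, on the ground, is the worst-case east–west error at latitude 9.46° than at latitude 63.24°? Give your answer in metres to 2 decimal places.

0.30 metres

Rounding to 5 decimal places leaves the longitude within ±5e-06° of the true value.
At 9.46°: 5e-06° × 111699 × cos 9.46° = 5e-06 × 111699 × 0.9864 ≈ 0.5509 m.
At 63.24°: 5e-06° × 111699 × cos 63.24° = 5e-06 × 111699 × 0.4503 ≈ 0.25146 m.
So the lower-latitude error exceeds the higher by 0.5509 − 0.25146 = 0.29944 m.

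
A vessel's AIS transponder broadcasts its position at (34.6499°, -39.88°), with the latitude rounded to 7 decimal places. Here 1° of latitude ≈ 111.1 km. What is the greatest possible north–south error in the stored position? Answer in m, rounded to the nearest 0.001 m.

Rounding to 7 decimal places leaves the latitude within ±5e-08° of the true value.
Along the meridian that is 5e-08° × 111100 m/° = 0.005555 m.

0.006 m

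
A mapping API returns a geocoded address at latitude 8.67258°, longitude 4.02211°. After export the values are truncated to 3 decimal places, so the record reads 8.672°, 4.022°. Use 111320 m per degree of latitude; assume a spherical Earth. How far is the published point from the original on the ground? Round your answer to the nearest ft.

Δlat = 8.67258 − 8.672 = +0.00058°; Δlon = 4.02211 − 4.022 = +0.00011°.
North–south shift: 0.00058 × 111320 = 64.5656 m.
E–W at 8.672°: 0.00011° × 111320 × cos 8.672° = 0.00011 × 111320 × 0.9886 ≈ 12.1052 m.
Combined displacement = (64.5656² + 12.1052²)^½ ≈ 65.6906 m.
Converting: 65.6906 m × 3.2808 ft/m ≈ 215.52 ft.

216 ft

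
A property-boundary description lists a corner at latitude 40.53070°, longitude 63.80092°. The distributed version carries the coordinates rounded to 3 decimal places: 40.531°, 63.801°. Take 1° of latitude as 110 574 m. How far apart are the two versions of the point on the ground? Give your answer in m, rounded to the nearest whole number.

34 m

Δlat = 40.53070 − 40.531 = -0.00030°; Δlon = 63.80092 − 63.801 = -0.00008°.
North–south shift: -0.00030 × 110574 = -33.1722 m.
East–west at this latitude: -0.00008° × 110574 × cos 40.531° ≈ -0.00008 × 84042.3 = -6.72338 m.
Hypotenuse of the two orthogonal shifts: √(33.1722² + 6.72338²) = 33.8467 m.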